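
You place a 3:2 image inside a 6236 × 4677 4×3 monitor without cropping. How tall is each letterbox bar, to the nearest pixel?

3:2 (1.500) > 4×3 (1.333), so the image fills the width.
That makes the image 4157.33 px tall (6236 × 2/3).
Black = 4677 − 4157.33 = 519.67 px, or 259.83 per bar.

260 px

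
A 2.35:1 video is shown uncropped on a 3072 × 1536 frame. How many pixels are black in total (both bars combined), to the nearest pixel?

702769 pixels

2.35:1 (2.350) > 2:1 (2.000), so the video fills the width.
Content height = 3072 / 2.350 ≈ 1307.2340 px.
Leftover height: 1536 − 1307.2340 = 228.7660 px.
That's 228.7660 × 3072 ≈ 702769 black pixels.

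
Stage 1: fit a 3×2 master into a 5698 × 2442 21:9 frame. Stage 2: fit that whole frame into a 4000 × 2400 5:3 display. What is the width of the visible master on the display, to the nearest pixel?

2571 px

Inside the 5698×2442 canvas the master is height-limited at 3663.00 × 2442.00.
21:9 in 4000×2400: fills the width, so the intermediate becomes 4000.00 × 1714.29 — a scale of ×0.7020.
The master scales with it: width 3663.00 × 0.7020 ≈ 2571.43.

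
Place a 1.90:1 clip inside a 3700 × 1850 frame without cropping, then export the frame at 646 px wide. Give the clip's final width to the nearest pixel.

614 px

At 3700×1850 the clip is height-limited, so width = 1850 × 1.900 ≈ 3515.00 px.
Scaling 3700 → 646 is ×0.1746, so the width becomes 3515.00 × 0.1746 ≈ 613.70 px.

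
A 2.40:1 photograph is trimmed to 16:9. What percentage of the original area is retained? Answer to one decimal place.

74.1%

Going from 2.40:1 to 16:9 means cutting width while keeping height.
Fraction kept = (1.778)/(2.400) ≈ 74.07%.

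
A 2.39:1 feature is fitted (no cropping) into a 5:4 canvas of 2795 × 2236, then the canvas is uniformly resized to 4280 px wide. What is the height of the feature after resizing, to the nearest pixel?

In the 2795×2236 frame the feature fills the width: height = 2795 / 2.390 ≈ 1169.46 px.
Scaling 2795 → 4280 is ×1.5313, so the height becomes 1169.46 × 1.5313 ≈ 1790.79 px.

1791 px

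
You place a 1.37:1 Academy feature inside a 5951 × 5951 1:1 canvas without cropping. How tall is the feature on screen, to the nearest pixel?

4344 px

Since 1.370 > 1.000, the feature is width-limited.
Content height = 5951 / 1.370 ≈ 4343.80 px.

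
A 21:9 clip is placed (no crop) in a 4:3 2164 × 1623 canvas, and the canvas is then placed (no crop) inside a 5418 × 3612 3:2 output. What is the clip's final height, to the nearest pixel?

2064 px

21:9 in 2164×1623: fills the width, so the clip is 2164.00 × 927.43.
Second fit — the 4:3 canvas into 5418×3612 spans the height: 4816.00 × 3612.00 (×2.2255 from 2164×1623).
The clip scales with it: height 927.43 × 2.2255 ≈ 2064.00.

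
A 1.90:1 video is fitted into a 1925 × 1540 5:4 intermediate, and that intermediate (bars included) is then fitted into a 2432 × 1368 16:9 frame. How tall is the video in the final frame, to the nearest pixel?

900 px

1.90:1 in 1925×1540: fills the width, so the video is 1925.00 × 1013.16.
5:4 in 2432×1368: fills the height, so the intermediate becomes 1710.00 × 1368.00 — a scale of ×0.8883.
The video scales with it: height 1013.16 × 0.8883 ≈ 900.00.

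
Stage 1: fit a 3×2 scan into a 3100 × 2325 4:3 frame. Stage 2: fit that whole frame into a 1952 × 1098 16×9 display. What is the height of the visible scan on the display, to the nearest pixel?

976 px

Inside the 3100×2325 canvas the scan is width-limited at 3100.00 × 2066.67.
The 4:3 canvas is height-limited in 1952×1098, giving 1464.00 × 1098.00; scale factor 0.4723.
So the scan's height is 2066.67 × 0.4723 ≈ 976.00.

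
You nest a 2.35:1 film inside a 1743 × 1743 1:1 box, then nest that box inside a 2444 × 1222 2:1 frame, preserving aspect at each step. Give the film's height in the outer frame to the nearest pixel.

Inside the 1743×1743 canvas the film is width-limited at 1743.00 × 741.70.
The 1:1 canvas is height-limited in 2444×1222, giving 1222.00 × 1222.00; scale factor 0.7011.
So the film's height is 741.70 × 0.7011 ≈ 520.00.

520 px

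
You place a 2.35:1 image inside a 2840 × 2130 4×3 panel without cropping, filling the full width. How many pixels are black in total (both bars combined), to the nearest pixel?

2617030 pixels

Content height = 2840 / 2.350 ≈ 1208.5106 px.
Leftover height: 2130 − 1208.5106 = 921.4894 px.
Across the 2840-px span: 921.4894 × 2840 ≈ 2617030 px.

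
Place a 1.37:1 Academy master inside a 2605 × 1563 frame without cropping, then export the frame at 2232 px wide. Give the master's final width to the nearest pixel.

1835 px

In the 2605×1563 frame the master fills the height: width = 1563 × 1.370 ≈ 2141.31 px.
The frame scales by 2232/2605 = 0.8568; 2141.31 × 0.8568 ≈ 1834.70 px.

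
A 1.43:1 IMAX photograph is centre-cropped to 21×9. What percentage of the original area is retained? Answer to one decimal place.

61.3%

Going from 1.43:1 IMAX to 21×9 means cutting height while keeping width.
(1.430)/(2.333) ≈ 0.613 of the area survives.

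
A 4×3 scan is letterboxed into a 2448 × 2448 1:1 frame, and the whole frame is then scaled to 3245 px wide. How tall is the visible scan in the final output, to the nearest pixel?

2434 px

In the 2448×2448 frame the scan fills the width: height = 2448 × 3/4 ≈ 1836.00 px.
The frame scales by 3245/2448 = 1.3256; 1836.00 × 1.3256 ≈ 2433.75 px.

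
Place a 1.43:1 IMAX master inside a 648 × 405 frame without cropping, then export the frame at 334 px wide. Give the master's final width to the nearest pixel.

299 px

At 648×405 the master is height-limited, so width = 405 × 1.430 ≈ 579.15 px.
The frame scales by 334/648 = 0.5154; 579.15 × 0.5154 ≈ 298.51 px.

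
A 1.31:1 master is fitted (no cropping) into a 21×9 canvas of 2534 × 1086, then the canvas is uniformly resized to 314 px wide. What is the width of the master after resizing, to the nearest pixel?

In the 2534×1086 frame the master fills the height: width = 1086 × 1.310 ≈ 1422.66 px.
The frame scales by 314/2534 = 0.1239; 1422.66 × 0.1239 ≈ 176.29 px.

176 px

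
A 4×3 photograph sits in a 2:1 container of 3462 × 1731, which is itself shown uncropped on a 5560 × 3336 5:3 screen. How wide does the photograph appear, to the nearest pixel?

3707 px

4×3 in 3462×1731: fills the height, so the photograph is 2308.00 × 1731.00.
Second fit — the 2:1 canvas into 5560×3336 spans the width: 5560.00 × 2780.00 (×1.6060 from 3462×1731).
Applying the same ×1.6060: 2308.00 → 3706.67.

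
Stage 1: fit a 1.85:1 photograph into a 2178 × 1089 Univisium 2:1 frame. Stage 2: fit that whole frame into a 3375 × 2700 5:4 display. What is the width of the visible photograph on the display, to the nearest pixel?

3122 px

Inside the 2178×1089 canvas the photograph is height-limited at 2014.65 × 1089.00.
Univisium 2:1 in 3375×2700: fills the width, so the intermediate becomes 3375.00 × 1687.50 — a scale of ×1.5496.
So the photograph's width is 2014.65 × 1.5496 ≈ 3121.88.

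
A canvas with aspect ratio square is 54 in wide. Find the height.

At square, 54 × 1/1 ≈ 54.

54 in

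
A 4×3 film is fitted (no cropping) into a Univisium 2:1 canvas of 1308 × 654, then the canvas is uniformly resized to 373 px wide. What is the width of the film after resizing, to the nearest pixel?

Fitted into 1308×654, the film spans the height; its width is 654 × 4/3 ≈ 872.00 px.
Scaling 1308 → 373 is ×0.2852, so the width becomes 872.00 × 0.2852 ≈ 248.67 px.

249 px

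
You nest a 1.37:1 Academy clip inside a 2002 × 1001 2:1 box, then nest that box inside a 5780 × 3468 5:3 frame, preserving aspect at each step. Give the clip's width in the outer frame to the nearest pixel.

3959 px

1.37:1 Academy in 2002×1001: fills the height, so the clip is 1371.37 × 1001.00.
2:1 in 5780×3468: fills the width, so the intermediate becomes 5780.00 × 2890.00 — a scale of ×2.8871.
So the clip's width is 1371.37 × 2.8871 ≈ 3959.30.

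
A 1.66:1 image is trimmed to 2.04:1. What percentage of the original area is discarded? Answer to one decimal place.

Going from 1.66:1 to 2.04:1 means cutting height while keeping width.
Fraction kept = (1.660)/(2.040) ≈ 81.37%, so 18.63% is lost.

18.6%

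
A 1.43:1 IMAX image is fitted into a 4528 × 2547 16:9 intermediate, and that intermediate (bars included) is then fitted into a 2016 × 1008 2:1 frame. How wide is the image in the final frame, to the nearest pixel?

Inside the 4528×2547 canvas the image is height-limited at 3642.21 × 2547.00.
Second fit — the 16:9 canvas into 2016×1008 spans the height: 1792.00 × 1008.00 (×0.3958 from 4528×2547).
So the image's width is 3642.21 × 0.3958 ≈ 1441.44.

1441 px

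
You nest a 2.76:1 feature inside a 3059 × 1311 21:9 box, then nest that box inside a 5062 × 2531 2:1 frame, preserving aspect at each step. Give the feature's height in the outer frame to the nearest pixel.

2.76:1 in 3059×1311: fills the width, so the feature is 3059.00 × 1108.33.
21:9 in 5062×2531: fills the width, so the intermediate becomes 5062.00 × 2169.43 — a scale of ×1.6548.
So the feature's height is 1108.33 × 1.6548 ≈ 1834.06.

1834 px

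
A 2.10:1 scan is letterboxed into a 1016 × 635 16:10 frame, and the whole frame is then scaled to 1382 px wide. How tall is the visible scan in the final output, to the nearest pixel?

At 1016×635 the scan is width-limited, so height = 1016 / 2.100 ≈ 483.81 px.
Resizing to 1382 px wide multiplies everything by 1.3602: 483.81 → 658.10 px.

658 px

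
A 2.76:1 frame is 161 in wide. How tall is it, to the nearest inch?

58 in

161 / 2.760 = 58.33.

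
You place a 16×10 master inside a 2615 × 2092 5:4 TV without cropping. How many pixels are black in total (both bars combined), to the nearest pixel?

1196689 pixels

16×10 (1.600) > 5:4 (1.250), so the master fills the width.
Content height = 2615 × 10/16 ≈ 1634.3750 px.
Black = 2092 − 1634.3750 = 457.6250 px.
That's 457.6250 × 2615 ≈ 1196689 black pixels.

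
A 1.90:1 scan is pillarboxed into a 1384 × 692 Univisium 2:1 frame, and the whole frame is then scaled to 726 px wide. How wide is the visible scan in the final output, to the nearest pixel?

690 px

In the 1384×692 frame the scan fills the height: width = 692 × 1.900 ≈ 1314.80 px.
Resizing to 726 px wide multiplies everything by 0.5246: 1314.80 → 689.70 px.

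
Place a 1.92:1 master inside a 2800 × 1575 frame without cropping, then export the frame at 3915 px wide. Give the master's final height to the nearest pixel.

2039 px

At 2800×1575 the master is width-limited, so height = 2800 / 1.920 ≈ 1458.33 px.
The frame scales by 3915/2800 = 1.3982; 1458.33 × 1.3982 ≈ 2039.06 px.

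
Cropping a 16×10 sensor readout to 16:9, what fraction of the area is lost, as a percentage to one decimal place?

16:9 is wider than 16×10, so the crop keeps the full width and trims the height.
Area ratio = (1.600)/(1.778) = 90.00%; the remaining 10.00% is cropped out.

10.0%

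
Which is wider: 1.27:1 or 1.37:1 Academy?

1.27 and 1.37; 1.37 > 1.27.

1.37:1 Academy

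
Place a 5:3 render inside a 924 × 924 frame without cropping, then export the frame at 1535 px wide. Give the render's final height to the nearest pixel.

921 px

In the 924×924 frame the render fills the width: height = 924 × 3/5 ≈ 554.40 px.
The frame scales by 1535/924 = 1.6613; 554.40 × 1.6613 ≈ 921.00 px.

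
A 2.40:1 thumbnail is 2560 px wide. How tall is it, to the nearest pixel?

Height = 2560 / 2.400 = 1066.67.

1067 px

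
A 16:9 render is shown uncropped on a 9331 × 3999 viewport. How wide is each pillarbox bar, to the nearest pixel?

1111 px

16:9 is narrower than 21:9, so it spans the full height.
That makes the image 7109.33 px wide (3999 × 16/9).
9331 − 7109.33 = 2221.67 px of bars (1110.83 each).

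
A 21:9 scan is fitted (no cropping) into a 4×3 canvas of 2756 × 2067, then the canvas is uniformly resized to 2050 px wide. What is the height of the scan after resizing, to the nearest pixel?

In the 2756×2067 frame the scan fills the width: height = 2756 × 9/21 ≈ 1181.14 px.
Scaling 2756 → 2050 is ×0.7438, so the height becomes 1181.14 × 0.7438 ≈ 878.57 px.

879 px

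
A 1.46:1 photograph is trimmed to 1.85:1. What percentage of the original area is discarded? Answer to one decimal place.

1.85:1 is wider than 1.46:1, so the crop keeps the full width and trims the height.
(1.460)/(1.850) ≈ 0.789 of the area survives, leaving 21.08% discarded.

21.1%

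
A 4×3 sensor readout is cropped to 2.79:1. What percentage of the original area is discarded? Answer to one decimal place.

2.79:1 is wider than 4×3, so the crop keeps the full width and trims the height.
(1.333)/(2.790) ≈ 0.478 of the area survives, leaving 52.21% discarded.

52.2%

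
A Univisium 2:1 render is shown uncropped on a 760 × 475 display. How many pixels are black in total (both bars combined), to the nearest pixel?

Univisium 2:1 (2.000) > 16×10 (1.600), so the render fills the width.
That makes the image 380.0000 px tall (760 × 1/2).
475 − 380.0000 = 95.0000 px of bars.
That's 95.0000 × 760 ≈ 72200 black pixels.

72200 pixels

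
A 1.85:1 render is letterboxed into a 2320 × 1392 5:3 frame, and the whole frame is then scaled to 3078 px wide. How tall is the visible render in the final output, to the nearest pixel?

Fitted into 2320×1392, the render spans the width; its height is 2320 / 1.850 ≈ 1254.05 px.
The frame scales by 3078/2320 = 1.3267; 1254.05 × 1.3267 ≈ 1663.78 px.

1664 px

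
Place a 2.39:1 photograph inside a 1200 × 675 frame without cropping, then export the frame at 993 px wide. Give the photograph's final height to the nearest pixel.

415 px

At 1200×675 the photograph is width-limited, so height = 1200 / 2.390 ≈ 502.09 px.
Resizing to 993 px wide multiplies everything by 0.8275: 502.09 → 415.48 px.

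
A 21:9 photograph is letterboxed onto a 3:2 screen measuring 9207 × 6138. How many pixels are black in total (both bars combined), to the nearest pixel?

20183059 pixels

Since 2.333 > 1.500, the photograph is width-limited.
That makes the image 3945.8571 px tall (9207 × 9/21).
Black = 6138 − 3945.8571 = 2192.1429 px.
Across the 9207-px span: 2192.1429 × 9207 ≈ 20183059 px.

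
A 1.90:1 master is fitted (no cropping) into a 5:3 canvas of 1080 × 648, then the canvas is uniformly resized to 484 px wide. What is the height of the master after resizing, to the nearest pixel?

Fitted into 1080×648, the master spans the width; its height is 1080 / 1.900 ≈ 568.42 px.
Scaling 1080 → 484 is ×0.4481, so the height becomes 568.42 × 0.4481 ≈ 254.74 px.

255 px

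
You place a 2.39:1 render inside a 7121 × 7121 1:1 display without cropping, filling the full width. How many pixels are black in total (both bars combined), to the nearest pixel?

29491636 pixels

That makes the image 2979.4979 px tall (7121 / 2.390).
7121 − 2979.4979 = 4141.5021 px of bars.
Bar area = 4141.5021 × 7121 ≈ 29491636 px.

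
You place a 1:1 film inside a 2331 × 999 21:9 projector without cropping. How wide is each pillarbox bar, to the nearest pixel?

666 px

1:1 (1.000) < 21:9 (2.333), so the film fills the height.
That makes the image 999.00 px wide (999 × 1/1).
Leftover width: 2331 − 999.00 = 1332.00 px → 666.00 each side.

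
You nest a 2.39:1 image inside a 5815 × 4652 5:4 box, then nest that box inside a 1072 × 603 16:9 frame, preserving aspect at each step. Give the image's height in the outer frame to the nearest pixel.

Inside the 5815×4652 canvas the image is width-limited at 5815.00 × 2433.05.
The 5:4 canvas is height-limited in 1072×603, giving 753.75 × 603.00; scale factor 0.1296.
Applying the same ×0.1296: 2433.05 → 315.38.

315 px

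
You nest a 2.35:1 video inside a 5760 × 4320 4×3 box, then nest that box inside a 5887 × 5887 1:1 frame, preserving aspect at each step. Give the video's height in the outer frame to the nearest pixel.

Inside the 5760×4320 canvas the video is width-limited at 5760.00 × 2451.06.
4×3 in 5887×5887: fills the width, so the intermediate becomes 5887.00 × 4415.25 — a scale of ×1.0220.
So the video's height is 2451.06 × 1.0220 ≈ 2505.11.

2505 px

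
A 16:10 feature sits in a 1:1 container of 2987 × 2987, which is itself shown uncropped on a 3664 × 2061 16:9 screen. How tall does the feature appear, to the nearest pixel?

Inside the 2987×2987 canvas the feature is width-limited at 2987.00 × 1866.88.
Second fit — the 1:1 canvas into 3664×2061 spans the height: 2061.00 × 2061.00 (×0.6900 from 2987×2987).
The feature scales with it: height 1866.88 × 0.6900 ≈ 1288.12.

1288 px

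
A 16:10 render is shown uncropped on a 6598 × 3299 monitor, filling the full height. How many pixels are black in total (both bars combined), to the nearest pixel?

4353360 pixels

Content width = 3299 × 16/10 ≈ 5278.4000 px.
6598 − 5278.4000 = 1319.6000 px of bars.
Bar area = 1319.6000 × 3299 ≈ 4353360 px.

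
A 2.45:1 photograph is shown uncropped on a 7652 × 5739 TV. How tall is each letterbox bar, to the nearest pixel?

1308 px

2.45:1 (2.450) > 4:3 (1.333), so the photograph fills the width.
Content height = 7652 / 2.450 ≈ 3123.27 px.
Leftover height: 5739 − 3123.27 = 2615.73 px → 1307.87 each side.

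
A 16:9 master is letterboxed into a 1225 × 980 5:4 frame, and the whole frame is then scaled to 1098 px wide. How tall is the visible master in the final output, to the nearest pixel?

At 1225×980 the master is width-limited, so height = 1225 × 9/16 ≈ 689.06 px.
The frame scales by 1098/1225 = 0.8963; 689.06 × 0.8963 ≈ 617.62 px.

618 px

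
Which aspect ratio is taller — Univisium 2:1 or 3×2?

3×2

Univisium 2:1 = 2 and 3×2 = 1.5; 2 > 1.5. The smaller width-to-height ratio is the taller frame.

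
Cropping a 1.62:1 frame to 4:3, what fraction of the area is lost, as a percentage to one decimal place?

17.7%

4:3 is narrower than 1.62:1, so the crop keeps the full height and trims the width.
Fraction kept = (1.333)/(1.620) ≈ 82.30%, so 17.70% is lost.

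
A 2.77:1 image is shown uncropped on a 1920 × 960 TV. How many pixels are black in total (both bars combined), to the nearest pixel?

Since 2.770 > 2.000, the image is width-limited.
That makes the image 693.1408 px tall (1920 / 2.770).
Black = 960 − 693.1408 = 266.8592 px.
Across the 1920-px span: 266.8592 × 1920 ≈ 512370 px.

512370 pixels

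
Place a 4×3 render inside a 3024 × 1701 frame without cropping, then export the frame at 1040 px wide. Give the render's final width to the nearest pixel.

At 3024×1701 the render is height-limited, so width = 1701 × 4/3 ≈ 2268.00 px.
Scaling 3024 → 1040 is ×0.3439, so the width becomes 2268.00 × 0.3439 ≈ 780.00 px.

780 px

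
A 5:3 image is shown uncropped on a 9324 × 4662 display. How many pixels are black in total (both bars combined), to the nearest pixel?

5:3 is narrower than 2:1, so it spans the full height.
That makes the image 7770.0000 px wide (4662 × 5/3).
Black = 9324 − 7770.0000 = 1554.0000 px.
That's 1554.0000 × 4662 ≈ 7244748 black pixels.

7244748 pixels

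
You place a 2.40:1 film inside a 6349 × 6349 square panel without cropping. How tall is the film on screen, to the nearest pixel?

2645 px

Since 2.400 > 1.000, the film is width-limited.
Content height = 6349 / 2.400 ≈ 2645.42 px.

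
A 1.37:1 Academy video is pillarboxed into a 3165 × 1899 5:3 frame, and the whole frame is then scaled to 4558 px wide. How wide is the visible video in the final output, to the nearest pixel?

3747 px

At 3165×1899 the video is height-limited, so width = 1899 × 1.370 ≈ 2601.63 px.
Scaling 3165 → 4558 is ×1.4401, so the width becomes 2601.63 × 1.4401 ≈ 3746.68 px.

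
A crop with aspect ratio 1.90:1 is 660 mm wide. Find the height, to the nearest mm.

Height = 660 / 1.900 = 347.37.

347 mm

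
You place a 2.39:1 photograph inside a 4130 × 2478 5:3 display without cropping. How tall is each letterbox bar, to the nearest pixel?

375 px

Since 2.390 > 1.667, the photograph is width-limited.
The photograph is 4130 / 2.390 ≈ 1728.03 px tall.
Black = 2478 − 1728.03 = 749.97 px, or 374.98 per bar.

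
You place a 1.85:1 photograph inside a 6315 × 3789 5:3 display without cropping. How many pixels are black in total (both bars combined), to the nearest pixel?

Since 1.850 > 1.667, the photograph is width-limited.
That makes the image 3413.5135 px tall (6315 / 1.850).
Leftover height: 3789 − 3413.5135 = 375.4865 px.
Bar area = 375.4865 × 6315 ≈ 2371197 px.

2371197 pixels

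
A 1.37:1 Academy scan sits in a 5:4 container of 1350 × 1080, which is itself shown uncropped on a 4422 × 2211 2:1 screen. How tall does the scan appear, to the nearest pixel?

2017 px

Inside the 1350×1080 canvas the scan is width-limited at 1350.00 × 985.40.
Second fit — the 5:4 canvas into 4422×2211 spans the height: 2763.75 × 2211.00 (×2.0472 from 1350×1080).
So the scan's height is 985.40 × 2.0472 ≈ 2017.34.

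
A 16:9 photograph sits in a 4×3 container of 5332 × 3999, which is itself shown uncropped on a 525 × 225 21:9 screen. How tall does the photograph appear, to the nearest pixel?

16:9 in 5332×3999: fills the width, so the photograph is 5332.00 × 2999.25.
4×3 in 525×225: fills the height, so the intermediate becomes 300.00 × 225.00 — a scale of ×0.0563.
The photograph scales with it: height 2999.25 × 0.0563 ≈ 168.75.

169 px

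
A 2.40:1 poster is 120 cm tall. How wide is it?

288 cm

120 × 2.400 = 288.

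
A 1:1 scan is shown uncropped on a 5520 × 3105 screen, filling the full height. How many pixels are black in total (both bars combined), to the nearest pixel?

The scan is 3105 × 1/1 ≈ 3105.0000 px wide.
5520 − 3105.0000 = 2415.0000 px of bars.
Bar area = 2415.0000 × 3105 ≈ 7498575 px.

7498575 pixels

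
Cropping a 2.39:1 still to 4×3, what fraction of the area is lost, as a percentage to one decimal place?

Going from 2.39:1 to 4×3 means cutting width while keeping height.
Fraction kept = (1.333)/(2.390) ≈ 55.79%, so 44.21% is lost.

44.2%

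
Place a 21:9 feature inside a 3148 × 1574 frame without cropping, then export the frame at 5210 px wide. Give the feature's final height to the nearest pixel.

2233 px

Fitted into 3148×1574, the feature spans the width; its height is 3148 × 9/21 ≈ 1349.14 px.
The frame scales by 5210/3148 = 1.6550; 1349.14 × 1.6550 ≈ 2232.86 px.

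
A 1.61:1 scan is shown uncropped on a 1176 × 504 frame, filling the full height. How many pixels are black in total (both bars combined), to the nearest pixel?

183738 pixels

That makes the image 811.4400 px wide (504 × 1.610).
1176 − 811.4400 = 364.5600 px of bars.
That's 364.5600 × 504 ≈ 183738 black pixels.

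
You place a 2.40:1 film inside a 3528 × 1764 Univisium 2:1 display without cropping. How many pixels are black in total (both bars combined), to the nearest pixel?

2.40:1 (2.400) > Univisium 2:1 (2.000), so the film fills the width.
That makes the image 1470.0000 px tall (3528 / 2.400).
Leftover height: 1764 − 1470.0000 = 294.0000 px.
That's 294.0000 × 3528 ≈ 1037232 black pixels.

1037232 pixels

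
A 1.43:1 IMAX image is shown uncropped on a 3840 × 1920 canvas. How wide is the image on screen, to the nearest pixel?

2746 px

1.43:1 IMAX (1.430) < 2:1 (2.000), so the image fills the height.
The image is 1920 × 1.430 ≈ 2745.60 px wide.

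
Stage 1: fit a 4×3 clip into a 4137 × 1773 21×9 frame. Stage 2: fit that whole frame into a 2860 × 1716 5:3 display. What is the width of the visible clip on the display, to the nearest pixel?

4×3 in 4137×1773: fills the height, so the clip is 2364.00 × 1773.00.
The 21×9 canvas is width-limited in 2860×1716, giving 2860.00 × 1225.71; scale factor 0.6913.
Applying the same ×0.6913: 2364.00 → 1634.29.

1634 px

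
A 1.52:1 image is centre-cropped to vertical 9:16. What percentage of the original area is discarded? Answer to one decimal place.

vertical 9:16 is narrower than 1.52:1, so the crop keeps the full height and trims the width.
Area ratio = (0.562)/(1.520) = 37.01%; the remaining 62.99% is cropped out.

63.0%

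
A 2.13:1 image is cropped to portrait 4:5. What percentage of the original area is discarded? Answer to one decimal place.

62.4%

portrait 4:5 is narrower than 2.13:1, so the crop keeps the full height and trims the width.
Fraction kept = (0.800)/(2.130) ≈ 37.56%, so 62.44% is lost.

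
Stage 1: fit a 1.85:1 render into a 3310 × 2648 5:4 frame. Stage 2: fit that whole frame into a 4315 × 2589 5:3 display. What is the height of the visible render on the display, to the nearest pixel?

1749 px

1.85:1 in 3310×2648: fills the width, so the render is 3310.00 × 1789.19.
Second fit — the 5:4 canvas into 4315×2589 spans the height: 3236.25 × 2589.00 (×0.9777 from 3310×2648).
Applying the same ×0.9777: 1789.19 → 1749.32.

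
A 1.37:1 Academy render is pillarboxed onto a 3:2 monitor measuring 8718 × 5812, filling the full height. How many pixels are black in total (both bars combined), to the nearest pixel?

4391315 pixels

The render is 5812 × 1.370 ≈ 7962.4400 px wide.
Leftover width: 8718 − 7962.4400 = 755.5600 px.
Bar area = 755.5600 × 5812 ≈ 4391315 px.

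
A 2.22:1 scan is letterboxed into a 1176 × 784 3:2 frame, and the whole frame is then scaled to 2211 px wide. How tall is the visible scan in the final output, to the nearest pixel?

At 1176×784 the scan is width-limited, so height = 1176 / 2.220 ≈ 529.73 px.
The frame scales by 2211/1176 = 1.8801; 529.73 × 1.8801 ≈ 995.95 px.

996 px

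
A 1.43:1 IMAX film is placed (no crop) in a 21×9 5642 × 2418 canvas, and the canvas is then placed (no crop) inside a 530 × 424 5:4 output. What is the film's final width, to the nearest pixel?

Inside the 5642×2418 canvas the film is height-limited at 3457.74 × 2418.00.
Second fit — the 21×9 canvas into 530×424 spans the width: 530.00 × 227.14 (×0.0939 from 5642×2418).
Applying the same ×0.0939: 3457.74 → 324.81.

325 px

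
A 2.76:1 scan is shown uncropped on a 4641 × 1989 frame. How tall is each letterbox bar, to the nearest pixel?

154 px

Since 2.760 > 2.333, the scan is width-limited.
The scan is 4641 / 2.760 ≈ 1681.52 px tall.
Leftover height: 1989 − 1681.52 = 307.48 px → 153.74 each side.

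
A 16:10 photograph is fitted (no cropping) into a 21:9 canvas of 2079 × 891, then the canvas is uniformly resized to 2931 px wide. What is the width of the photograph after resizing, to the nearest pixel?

In the 2079×891 frame the photograph fills the height: width = 891 × 16/10 ≈ 1425.60 px.
The frame scales by 2931/2079 = 1.4098; 1425.60 × 1.4098 ≈ 2009.83 px.

2010 px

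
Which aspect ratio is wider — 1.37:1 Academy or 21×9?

21×9

1.37 and 21×9 = 2.333; 2.333 > 1.37.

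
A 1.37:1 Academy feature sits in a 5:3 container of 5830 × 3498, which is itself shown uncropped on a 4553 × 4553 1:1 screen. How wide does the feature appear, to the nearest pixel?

First fit — 1.37:1 Academy into 5830×3498 spans the height: 4792.26 × 3498.00.
Second fit — the 5:3 canvas into 4553×4553 spans the width: 4553.00 × 2731.80 (×0.7810 from 5830×3498).
So the feature's width is 4792.26 × 0.7810 ≈ 3742.57.

3743 px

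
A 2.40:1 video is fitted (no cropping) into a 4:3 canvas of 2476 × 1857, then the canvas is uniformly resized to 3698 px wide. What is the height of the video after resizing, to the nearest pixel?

1541 px

Fitted into 2476×1857, the video spans the width; its height is 2476 / 2.400 ≈ 1031.67 px.
Scaling 2476 → 3698 is ×1.4935, so the height becomes 1031.67 × 1.4935 ≈ 1540.83 px.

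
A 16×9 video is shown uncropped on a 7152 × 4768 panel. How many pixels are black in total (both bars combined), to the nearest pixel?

Since 1.778 > 1.500, the video is width-limited.
That makes the image 4023.0000 px tall (7152 × 9/16).
4768 − 4023.0000 = 745.0000 px of bars.
That's 745.0000 × 7152 ≈ 5328240 black pixels.

5328240 pixels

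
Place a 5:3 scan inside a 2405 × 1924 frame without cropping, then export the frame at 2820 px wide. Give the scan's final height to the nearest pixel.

At 2405×1924 the scan is width-limited, so height = 2405 × 3/5 ≈ 1443.00 px.
Scaling 2405 → 2820 is ×1.1726, so the height becomes 1443.00 × 1.1726 ≈ 1692.00 px.

1692 px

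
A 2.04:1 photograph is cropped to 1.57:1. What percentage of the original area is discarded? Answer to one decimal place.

23.0%

The height stays; only width is cut (since 1.57:1 is narrower than 2.04:1).
Area ratio = (1.570)/(2.040) = 76.96%; the remaining 23.04% is cropped out.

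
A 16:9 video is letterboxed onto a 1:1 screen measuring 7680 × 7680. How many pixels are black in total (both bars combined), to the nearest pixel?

16:9 (1.778) > 1:1 (1.000), so the video fills the width.
The video is 7680 × 9/16 ≈ 4320.0000 px tall.
7680 − 4320.0000 = 3360.0000 px of bars.
Bar area = 3360.0000 × 7680 ≈ 25804800 px.

25804800 pixels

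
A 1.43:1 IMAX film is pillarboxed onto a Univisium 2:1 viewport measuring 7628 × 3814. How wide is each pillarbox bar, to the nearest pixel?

1087 px

Since 1.430 < 2.000, the film is height-limited.
That makes the image 5454.02 px wide (3814 × 1.430).
7628 − 5454.02 = 2173.98 px of bars (1086.99 each).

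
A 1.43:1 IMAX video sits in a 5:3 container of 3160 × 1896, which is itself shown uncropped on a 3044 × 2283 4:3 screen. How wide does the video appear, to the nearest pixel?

2612 px

1.43:1 IMAX in 3160×1896: fills the height, so the video is 2711.28 × 1896.00.
Second fit — the 5:3 canvas into 3044×2283 spans the width: 3044.00 × 1826.40 (×0.9633 from 3160×1896).
Applying the same ×0.9633: 2711.28 → 2611.75.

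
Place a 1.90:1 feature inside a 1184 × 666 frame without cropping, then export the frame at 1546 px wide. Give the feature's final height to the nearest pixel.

Fitted into 1184×666, the feature spans the width; its height is 1184 / 1.900 ≈ 623.16 px.
Scaling 1184 → 1546 is ×1.3057, so the height becomes 623.16 × 1.3057 ≈ 813.68 px.

814 px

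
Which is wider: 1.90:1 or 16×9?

1.9 and 16×9 = 1.778; 1.9 > 1.778.

1.90:1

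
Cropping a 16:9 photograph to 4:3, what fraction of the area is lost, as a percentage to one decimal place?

25.0%

Going from 16:9 to 4:3 means cutting width while keeping height.
Area ratio = (1.333)/(1.778) = 75.00%; the remaining 25.00% is cropped out.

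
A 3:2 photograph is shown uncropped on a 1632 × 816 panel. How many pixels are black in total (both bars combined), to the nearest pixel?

3:2 is narrower than 2:1, so it spans the full height.
The photograph is 816 × 3/2 ≈ 1224.0000 px wide.
1632 − 1224.0000 = 408.0000 px of bars.
That's 408.0000 × 816 ≈ 332928 black pixels.

332928 pixels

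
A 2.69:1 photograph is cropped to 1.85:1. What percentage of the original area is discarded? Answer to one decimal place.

Going from 2.69:1 to 1.85:1 means cutting width while keeping height.
Fraction kept = (1.850)/(2.690) ≈ 68.77%, so 31.23% is lost.

31.2%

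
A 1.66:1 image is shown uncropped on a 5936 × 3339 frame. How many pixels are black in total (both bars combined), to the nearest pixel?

Since 1.660 < 1.778, the image is height-limited.
That makes the image 5542.7400 px wide (3339 × 1.660).
5936 − 5542.7400 = 393.2600 px of bars.
That's 393.2600 × 3339 ≈ 1313095 black pixels.

1313095 pixels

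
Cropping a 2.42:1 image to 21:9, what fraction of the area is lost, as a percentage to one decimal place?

3.6%

Going from 2.42:1 to 21:9 means cutting width while keeping height.
Area ratio = (2.333)/(2.420) = 96.42%; the remaining 3.58% is cropped out.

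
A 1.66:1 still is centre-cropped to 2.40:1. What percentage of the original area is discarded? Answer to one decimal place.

Going from 1.66:1 to 2.40:1 means cutting height while keeping width.
Area ratio = (1.660)/(2.400) = 69.17%; the remaining 30.83% is cropped out.

30.8%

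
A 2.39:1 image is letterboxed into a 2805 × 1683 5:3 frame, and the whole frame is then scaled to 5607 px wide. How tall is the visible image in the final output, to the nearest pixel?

At 2805×1683 the image is width-limited, so height = 2805 / 2.390 ≈ 1173.64 px.
Resizing to 5607 px wide multiplies everything by 1.9989: 1173.64 → 2346.03 px.

2346 px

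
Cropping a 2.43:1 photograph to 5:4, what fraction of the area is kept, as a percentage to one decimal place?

51.4%

The height stays; only width is cut (since 5:4 is narrower than 2.43:1).
Area ratio = (1.250)/(2.430) = 51.44% retained.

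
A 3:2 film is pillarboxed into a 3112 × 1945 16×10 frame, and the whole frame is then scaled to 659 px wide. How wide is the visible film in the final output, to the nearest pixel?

618 px

In the 3112×1945 frame the film fills the height: width = 1945 × 3/2 ≈ 2917.50 px.
The frame scales by 659/3112 = 0.2118; 2917.50 × 0.2118 ≈ 617.81 px.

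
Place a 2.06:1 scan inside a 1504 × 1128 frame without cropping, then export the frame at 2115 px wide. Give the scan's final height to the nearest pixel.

1027 px

Fitted into 1504×1128, the scan spans the width; its height is 1504 / 2.060 ≈ 730.10 px.
Resizing to 2115 px wide multiplies everything by 1.4062: 730.10 → 1026.70 px.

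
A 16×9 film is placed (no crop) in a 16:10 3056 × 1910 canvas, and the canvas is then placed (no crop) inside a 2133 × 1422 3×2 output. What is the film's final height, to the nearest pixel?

1200 px

First fit — 16×9 into 3056×1910 spans the width: 3056.00 × 1719.00.
16:10 in 2133×1422: fills the width, so the intermediate becomes 2133.00 × 1333.12 — a scale of ×0.6980.
So the film's height is 1719.00 × 0.6980 ≈ 1199.81.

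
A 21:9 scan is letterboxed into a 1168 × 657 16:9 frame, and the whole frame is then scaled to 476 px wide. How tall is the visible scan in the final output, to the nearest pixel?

Fitted into 1168×657, the scan spans the width; its height is 1168 × 9/21 ≈ 500.57 px.
Resizing to 476 px wide multiplies everything by 0.4075: 500.57 → 204.00 px.

204 px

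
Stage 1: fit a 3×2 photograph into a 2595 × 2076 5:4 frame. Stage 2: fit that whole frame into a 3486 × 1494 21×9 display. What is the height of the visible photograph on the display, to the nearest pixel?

1245 px

Inside the 2595×2076 canvas the photograph is width-limited at 2595.00 × 1730.00.
The 5:4 canvas is height-limited in 3486×1494, giving 1867.50 × 1494.00; scale factor 0.7197.
The photograph scales with it: height 1730.00 × 0.7197 ≈ 1245.00.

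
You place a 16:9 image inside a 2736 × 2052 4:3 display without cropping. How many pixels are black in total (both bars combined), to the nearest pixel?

Since 1.778 > 1.333, the image is width-limited.
That makes the image 1539.0000 px tall (2736 × 9/16).
Leftover height: 2052 − 1539.0000 = 513.0000 px.
Bar area = 513.0000 × 2736 ≈ 1403568 px.

1403568 pixels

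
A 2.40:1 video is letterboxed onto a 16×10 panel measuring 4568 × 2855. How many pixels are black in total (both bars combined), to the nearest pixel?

Since 2.400 > 1.600, the video is width-limited.
Content height = 4568 / 2.400 ≈ 1903.3333 px.
Black = 2855 − 1903.3333 = 951.6667 px.
Bar area = 951.6667 × 4568 ≈ 4347213 px.

4347213 pixels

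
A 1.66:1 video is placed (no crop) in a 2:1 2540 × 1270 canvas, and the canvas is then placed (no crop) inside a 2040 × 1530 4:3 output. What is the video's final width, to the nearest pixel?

1693 px

Inside the 2540×1270 canvas the video is height-limited at 2108.20 × 1270.00.
The 2:1 canvas is width-limited in 2040×1530, giving 2040.00 × 1020.00; scale factor 0.8031.
So the video's width is 2108.20 × 0.8031 ≈ 1693.20.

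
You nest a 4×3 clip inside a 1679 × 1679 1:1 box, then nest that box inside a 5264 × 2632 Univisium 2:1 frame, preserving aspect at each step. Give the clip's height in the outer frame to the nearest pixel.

1974 px

First fit — 4×3 into 1679×1679 spans the width: 1679.00 × 1259.25.
Second fit — the 1:1 canvas into 5264×2632 spans the height: 2632.00 × 2632.00 (×1.5676 from 1679×1679).
Applying the same ×1.5676: 1259.25 → 1974.00.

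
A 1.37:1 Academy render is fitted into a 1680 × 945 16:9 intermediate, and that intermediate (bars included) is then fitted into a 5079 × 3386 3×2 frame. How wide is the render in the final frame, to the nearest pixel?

1.37:1 Academy in 1680×945: fills the height, so the render is 1294.65 × 945.00.
16:9 in 5079×3386: fills the width, so the intermediate becomes 5079.00 × 2856.94 — a scale of ×3.0232.
The render scales with it: width 1294.65 × 3.0232 ≈ 3914.00.

3914 px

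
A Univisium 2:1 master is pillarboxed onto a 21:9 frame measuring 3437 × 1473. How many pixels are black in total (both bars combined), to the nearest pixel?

723243 pixels

Univisium 2:1 (2.000) < 21:9 (2.333), so the master fills the height.
The master is 1473 × 2/1 ≈ 2946.0000 px wide.
Black = 3437 − 2946.0000 = 491.0000 px.
That's 491.0000 × 1473 ≈ 723243 black pixels.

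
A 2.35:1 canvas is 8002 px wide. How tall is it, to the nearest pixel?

8002 / 2.350 = 3405.11.

3405 px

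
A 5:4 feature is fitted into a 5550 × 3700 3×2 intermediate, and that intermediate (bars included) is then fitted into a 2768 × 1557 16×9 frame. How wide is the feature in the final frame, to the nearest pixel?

First fit — 5:4 into 5550×3700 spans the height: 4625.00 × 3700.00.
The 3×2 canvas is height-limited in 2768×1557, giving 2335.50 × 1557.00; scale factor 0.4208.
Applying the same ×0.4208: 4625.00 → 1946.25.

1946 px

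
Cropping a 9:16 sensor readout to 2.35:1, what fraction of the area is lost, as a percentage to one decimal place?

76.1%

Going from 9:16 to 2.35:1 means cutting height while keeping width.
Area ratio = (0.562)/(2.350) = 23.94%; the remaining 76.06% is cropped out.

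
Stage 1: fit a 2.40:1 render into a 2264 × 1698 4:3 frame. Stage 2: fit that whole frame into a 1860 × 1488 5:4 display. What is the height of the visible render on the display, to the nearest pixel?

775 px

First fit — 2.40:1 into 2264×1698 spans the width: 2264.00 × 943.33.
4:3 in 1860×1488: fills the width, so the intermediate becomes 1860.00 × 1395.00 — a scale of ×0.8216.
So the render's height is 943.33 × 0.8216 ≈ 775.00.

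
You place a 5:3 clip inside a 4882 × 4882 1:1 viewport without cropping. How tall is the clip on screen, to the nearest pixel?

5:3 is wider than 1:1, so it spans the full width.
The clip is 4882 × 3/5 ≈ 2929.20 px tall.

2929 px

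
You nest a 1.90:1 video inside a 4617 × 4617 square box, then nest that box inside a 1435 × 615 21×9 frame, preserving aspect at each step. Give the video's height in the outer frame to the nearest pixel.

Inside the 4617×4617 canvas the video is width-limited at 4617.00 × 2430.00.
The square canvas is height-limited in 1435×615, giving 615.00 × 615.00; scale factor 0.1332.
Applying the same ×0.1332: 2430.00 → 323.68.

324 px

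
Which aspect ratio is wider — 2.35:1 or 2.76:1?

2.35 and 2.76; 2.76 > 2.35.

2.76:1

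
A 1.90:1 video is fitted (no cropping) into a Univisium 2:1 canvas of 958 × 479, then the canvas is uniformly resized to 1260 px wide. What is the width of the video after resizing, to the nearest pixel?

1197 px

Fitted into 958×479, the video spans the height; its width is 479 × 1.900 ≈ 910.10 px.
Scaling 958 → 1260 is ×1.3152, so the width becomes 910.10 × 1.3152 ≈ 1197.00 px.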